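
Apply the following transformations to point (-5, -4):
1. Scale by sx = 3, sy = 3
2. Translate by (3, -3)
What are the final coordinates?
(-12, -15)

Step 1: Scale (-5, -4) by (sx, sy) = (3, 3) → (-15, -12)
Step 2: Translate by (3, -3) → (-12, -15)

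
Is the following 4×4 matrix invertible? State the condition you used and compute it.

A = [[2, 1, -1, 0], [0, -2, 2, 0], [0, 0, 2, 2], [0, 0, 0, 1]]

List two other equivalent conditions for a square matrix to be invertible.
Yes, invertible; det(A) = -8 ≠ 0. Equivalent conditions: rank(A) = 4; Ax = 0 has only the trivial solution; 0 is not an eigenvalue; the columns of A are linearly independent.

To check invertibility, compute det(A).
The given matrix is triangular, so det(A) equals the product of its diagonal entries = -8 ≠ 0.
Since det(A) ≠ 0, A is invertible.
Equivalent conditions for a square matrix A to be invertible:
- rank(A) = 4 (full rank).
- The homogeneous system Ax = 0 has only the trivial solution x = 0.
- 0 is not an eigenvalue of A.
- The columns (equivalently rows) of A are linearly independent.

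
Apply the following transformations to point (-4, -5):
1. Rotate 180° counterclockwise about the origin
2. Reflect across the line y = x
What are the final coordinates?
(5, 4)

Step 1: Rotate 180° → (4, 5)
Step 2: Reflect across the line y = x → (5, 4)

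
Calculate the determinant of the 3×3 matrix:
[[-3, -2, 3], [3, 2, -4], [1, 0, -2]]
2

Expansion along first row:
det = -3·det([[2,-4],[0,-2]]) - -2·det([[3,-4],[1,-2]]) + 3·det([[3,2],[1,0]])
    = -3·(2·-2 - -4·0) - -2·(3·-2 - -4·1) + 3·(3·0 - 2·1)
    = -3·-4 - -2·-2 + 3·-2
    = 12 + -4 + -6 = 2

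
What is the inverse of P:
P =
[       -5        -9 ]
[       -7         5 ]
det(P) = -88
P⁻¹ =
[    -5/88     -9/88 ]
[    -7/88      5/88 ]

For a 2×2 matrix P = [[a, b], [c, d]] with det(P) ≠ 0, P⁻¹ = (1/det(P)) * [[d, -b], [-c, a]].
det(P) = (-5)*(5) - (-9)*(-7) = -25 - 63 = -88.
P⁻¹ = (1/-88) * [[5, 9], [7, -5]].
Dividing each entry by -88 and reducing:
P⁻¹ =
[    -5/88     -9/88 ]
[    -7/88      5/88 ]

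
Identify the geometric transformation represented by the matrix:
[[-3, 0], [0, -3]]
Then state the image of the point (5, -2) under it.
uniform scaling by factor -3; image of (5, -2) is (-15, 6)

This is a diagonal matrix with equal entries -3, so it scales both axes by the same factor -3.
The matrix [[-3, 0], [0, -3]] represents: uniform scaling by factor -3.
Applying it to (5, -2): [-3·5 + 0·-2, 0·5 + -3·-2] = (-15, 6).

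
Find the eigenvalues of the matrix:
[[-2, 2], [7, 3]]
λ = -4 and λ = 5

Characteristic equation: det(A - λI) = 0
λ² - (trace)λ + (det) = 0
λ² - (1)λ + (-20) = 0
λ² - 1λ - 20 = 0
Solving: λ = -4, 5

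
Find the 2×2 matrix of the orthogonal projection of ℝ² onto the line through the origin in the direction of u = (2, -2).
[[1/2, -1/2], [-1/2, 1/2]]

The orthogonal projection onto the line spanned by a nonzero vector u = (a, b) has matrix P = (u uᵀ) / (uᵀ u) = (1/(a² + b²)) · [[a², ab], [ab, b²]].
Here u = (2, -2), so a² + b² = 4 + 4 = 8.
P = (1/8) · [[4, -4], [-4, 4]] = [[1/2, -1/2], [-1/2, 1/2]].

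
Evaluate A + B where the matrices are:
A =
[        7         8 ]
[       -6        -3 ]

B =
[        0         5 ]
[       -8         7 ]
A + B =
[        7        13 ]
[      -14         4 ]

Matrix addition is elementwise: (A+B)[i][j] = A[i][j] + B[i][j].
  (A+B)[0][0] = (7) + (0) = 7
  (A+B)[0][1] = (8) + (5) = 13
  (A+B)[1][0] = (-6) + (-8) = -14
  (A+B)[1][1] = (-3) + (7) = 4
A + B =
[        7        13 ]
[      -14         4 ]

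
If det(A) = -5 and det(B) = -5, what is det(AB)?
25

Use the multiplicative property of determinants: det(AB) = det(A)*det(B).
det(AB) = (-5)*(-5) = 25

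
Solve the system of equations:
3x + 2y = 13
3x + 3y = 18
x = 1, y = 5

Use elimination (row reduction):
Equation 1: 3x + 2y = 13.
Equation 2: 3x + 3y = 18.
Multiply Eq1 by 3 and Eq2 by 3: 9x + 6y = 39;  9x + 9y = 54.
Subtract: (3)y = 15, so y = 5.
Back-substitute into Eq1: 3x + 2*(5) = 13, so x = 1.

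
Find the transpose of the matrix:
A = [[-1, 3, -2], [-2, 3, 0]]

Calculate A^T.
[[-1, -2], [3, 3], [-2, 0]]

The transpose sends entry (i,j) to (j,i); rows become columns.
Row 0 of A: [-1, 3, -2] -> column 0 of A^T.
Row 1 of A: [-2, 3, 0] -> column 1 of A^T.
A^T = [[-1, -2], [3, 3], [-2, 0]]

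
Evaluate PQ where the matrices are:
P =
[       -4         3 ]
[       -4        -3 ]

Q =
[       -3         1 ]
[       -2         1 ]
PQ =
[        6        -1 ]
[       18        -7 ]

Matrix multiplication: (PQ)[i][j] = sum over k of P[i][k] * Q[k][j].
  (PQ)[0][0] = (-4)*(-3) + (3)*(-2) = 6
  (PQ)[0][1] = (-4)*(1) + (3)*(1) = -1
  (PQ)[1][0] = (-4)*(-3) + (-3)*(-2) = 18
  (PQ)[1][1] = (-4)*(1) + (-3)*(1) = -7
PQ =
[        6        -1 ]
[       18        -7 ]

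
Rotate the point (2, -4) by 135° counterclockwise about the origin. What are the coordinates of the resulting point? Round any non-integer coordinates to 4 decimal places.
(1.4142, 4.2426)

Rotation matrix R(θ) = [[cos θ, -sin θ], [sin θ, cos θ]]; for θ = 135°:
R = [[-√2/2, -√2/2], [√2/2, -√2/2]]
Result: R × [2, -4]ᵀ = [-√2/2·2 + (-√2/2)·-4, √2/2·2 + (-√2/2)·-4]ᵀ = (1.4142, 4.2426)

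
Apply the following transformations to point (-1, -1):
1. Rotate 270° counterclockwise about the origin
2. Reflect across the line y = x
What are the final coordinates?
(1, -1)

Step 1: Rotate 270° → (-1, 1)
Step 2: Reflect across the line y = x → (1, -1)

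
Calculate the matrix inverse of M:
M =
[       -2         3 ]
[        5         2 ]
det(M) = -19
M⁻¹ =
[    -2/19      3/19 ]
[     5/19      2/19 ]

For a 2×2 matrix M = [[a, b], [c, d]] with det(M) ≠ 0, M⁻¹ = (1/det(M)) * [[d, -b], [-c, a]].
det(M) = (-2)*(2) - (3)*(5) = -4 - 15 = -19.
M⁻¹ = (1/-19) * [[2, -3], [-5, -2]].
Dividing each entry by -19 and reducing:
M⁻¹ =
[    -2/19      3/19 ]
[     5/19      2/19 ]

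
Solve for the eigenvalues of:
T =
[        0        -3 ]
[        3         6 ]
λ = 3, 3

Solve det(T - λI) = 0. For a 2×2 matrix the characteristic equation is λ² - (trace)λ + det = 0.
trace(T) = a + d = 0 + 6 = 6.
det(T) = a*d - b*c = (0)*(6) - (-3)*(3) = 0 + 9 = 9.
Characteristic equation: λ² - (6)λ + (9) = 0.
Discriminant = (6)² - 4*(9) = 36 - 36 = 0.
λ = (6 ± √0) / 2 = (6 ± 0) / 2 = 3, 3.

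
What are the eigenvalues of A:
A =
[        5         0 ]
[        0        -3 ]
λ = -3, 5

Solve det(A - λI) = 0. For a 2×2 matrix the characteristic equation is λ² - (trace)λ + det = 0.
trace(A) = a + d = 5 - 3 = 2.
det(A) = a*d - b*c = (5)*(-3) - (0)*(0) = -15 - 0 = -15.
Characteristic equation: λ² - (2)λ + (-15) = 0.
Discriminant = (2)² - 4*(-15) = 4 + 60 = 64.
λ = (2 ± √64) / 2 = (2 ± 8) / 2 = -3, 5.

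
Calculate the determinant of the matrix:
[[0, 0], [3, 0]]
0

For a 2×2 matrix [[a, b], [c, d]], det = ad - bc
det = (0)(0) - (0)(3) = 0 - 0 = 0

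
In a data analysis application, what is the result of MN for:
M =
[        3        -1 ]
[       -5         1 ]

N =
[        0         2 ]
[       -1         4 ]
MN =
[        1         2 ]
[       -1        -6 ]

Matrix multiplication: (MN)[i][j] = sum over k of M[i][k] * N[k][j].
  (MN)[0][0] = (3)*(0) + (-1)*(-1) = 1
  (MN)[0][1] = (3)*(2) + (-1)*(4) = 2
  (MN)[1][0] = (-5)*(0) + (1)*(-1) = -1
  (MN)[1][1] = (-5)*(2) + (1)*(4) = -6
MN =
[        1         2 ]
[       -1        -6 ]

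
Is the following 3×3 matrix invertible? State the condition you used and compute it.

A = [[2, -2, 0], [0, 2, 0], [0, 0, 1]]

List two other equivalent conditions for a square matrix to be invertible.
Yes, invertible; det(A) = 4 ≠ 0. Equivalent conditions: rank(A) = 3; Ax = 0 has only the trivial solution; 0 is not an eigenvalue; the columns of A are linearly independent.

To check invertibility, compute det(A).
The given matrix is triangular, so det(A) equals the product of its diagonal entries = 4 ≠ 0.
Since det(A) ≠ 0, A is invertible.
Equivalent conditions for a square matrix A to be invertible:
- rank(A) = 3 (full rank).
- The homogeneous system Ax = 0 has only the trivial solution x = 0.
- 0 is not an eigenvalue of A.
- The columns (equivalently rows) of A are linearly independent.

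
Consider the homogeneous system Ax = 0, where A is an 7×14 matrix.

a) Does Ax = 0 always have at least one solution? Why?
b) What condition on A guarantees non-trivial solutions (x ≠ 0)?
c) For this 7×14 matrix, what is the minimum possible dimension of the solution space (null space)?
a) Yes, x = 0 is always a solution. b) When A has linearly dependent columns (rank < n). c) Minimum nullity = 7.

a) x = 0 satisfies A·0 = 0, so the zero vector is always a solution.
b) Non-trivial solutions exist iff the columns of A are linearly dependent, equivalently rank(A) < n (the number of columns).
c) By rank-nullity, rank(A) + nullity(A) = n = 14. Since A has only 7 rows, rank(A) ≤ 7, so nullity(A) ≥ 14 - 7 = 7.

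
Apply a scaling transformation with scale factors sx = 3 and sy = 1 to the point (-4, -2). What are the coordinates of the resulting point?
(-12, -2)

Scaling matrix:
[[3, 0], [0, 1]]
Result: (-4 × 3, -2 × 1) = (-12, -2)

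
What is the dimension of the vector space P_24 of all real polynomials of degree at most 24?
Dimension = 25

A polynomial of degree at most 24 can be written as a₀ + a₁x + a₂x² + … + a_24x^24, with 25 free coefficients a₀, …, a_24.
The set {1, x, x², …, x^24} is a basis: it spans P_24 (every such polynomial is a linear combination of these) and is linearly independent (a polynomial is zero iff all its coefficients are zero).
Therefore dim(P_24) = 24 + 1 = 25.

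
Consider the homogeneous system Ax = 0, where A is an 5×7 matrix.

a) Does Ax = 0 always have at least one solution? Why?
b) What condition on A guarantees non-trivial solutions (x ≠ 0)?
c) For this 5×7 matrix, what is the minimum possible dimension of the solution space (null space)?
a) Yes, x = 0 is always a solution. b) When A has linearly dependent columns (rank < n). c) Minimum nullity = 2.

a) x = 0 satisfies A·0 = 0, so the zero vector is always a solution.
b) Non-trivial solutions exist iff the columns of A are linearly dependent, equivalently rank(A) < n (the number of columns).
c) By rank-nullity, rank(A) + nullity(A) = n = 7. Since A has only 5 rows, rank(A) ≤ 5, so nullity(A) ≥ 7 - 5 = 2.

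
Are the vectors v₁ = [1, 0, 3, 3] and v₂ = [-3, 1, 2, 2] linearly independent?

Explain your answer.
Yes, linearly independent

Two vectors are linearly dependent iff one is a scalar multiple of the other.
No single scalar k satisfies v₂ = k·v₁ (the ratios of corresponding entries disagree), so v₁ and v₂ are linearly independent.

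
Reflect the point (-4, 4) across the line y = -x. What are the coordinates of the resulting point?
(-4, 4)

Reflection across line y = -x: (-4, 4) → (-4, 4)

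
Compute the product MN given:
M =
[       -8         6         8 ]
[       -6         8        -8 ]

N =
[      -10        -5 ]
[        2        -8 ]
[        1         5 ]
MN =
[      100        32 ]
[       68       -74 ]

Matrix multiplication: (MN)[i][j] = sum over k of M[i][k] * N[k][j].
  (MN)[0][0] = (-8)*(-10) + (6)*(2) + (8)*(1) = 100
  (MN)[0][1] = (-8)*(-5) + (6)*(-8) + (8)*(5) = 32
  (MN)[1][0] = (-6)*(-10) + (8)*(2) + (-8)*(1) = 68
  (MN)[1][1] = (-6)*(-5) + (8)*(-8) + (-8)*(5) = -74
MN =
[      100        32 ]
[       68       -74 ]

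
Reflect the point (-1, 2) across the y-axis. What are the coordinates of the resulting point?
(1, 2)

Reflection across y-axis: (-1, 2) → (1, 2)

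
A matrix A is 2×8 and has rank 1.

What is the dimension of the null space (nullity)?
7

The rank-nullity theorem for an m×n matrix states:
rank(A) + nullity(A) = n (the number of columns).
Here n = 8 and rank(A) = 1, so nullity(A) = 8 - 1 = 7.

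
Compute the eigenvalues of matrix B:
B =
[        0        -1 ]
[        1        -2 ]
λ = -1, -1

Solve det(B - λI) = 0. For a 2×2 matrix the characteristic equation is λ² - (trace)λ + det = 0.
trace(B) = a + d = 0 - 2 = -2.
det(B) = a*d - b*c = (0)*(-2) - (-1)*(1) = 0 + 1 = 1.
Characteristic equation: λ² - (-2)λ + (1) = 0.
Discriminant = (-2)² - 4*(1) = 4 - 4 = 0.
λ = (-2 ± √0) / 2 = (-2 ± 0) / 2 = -1, -1.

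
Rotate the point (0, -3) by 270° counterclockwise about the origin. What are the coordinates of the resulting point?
(-3, 0)

Rotation matrix R(θ) = [[cos θ, -sin θ], [sin θ, cos θ]]; for θ = 270°:
R = [[0, 1], [-1, 0]]
Result: R × [0, -3]ᵀ = [0·0 + (1)·-3, -1·0 + (0)·-3]ᵀ = (-3, 0)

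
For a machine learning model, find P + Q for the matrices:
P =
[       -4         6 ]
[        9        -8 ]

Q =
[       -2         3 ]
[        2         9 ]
P + Q =
[       -6         9 ]
[       11         1 ]

Matrix addition is elementwise: (P+Q)[i][j] = P[i][j] + Q[i][j].
  (P+Q)[0][0] = (-4) + (-2) = -6
  (P+Q)[0][1] = (6) + (3) = 9
  (P+Q)[1][0] = (9) + (2) = 11
  (P+Q)[1][1] = (-8) + (9) = 1
P + Q =
[       -6         9 ]
[       11         1 ]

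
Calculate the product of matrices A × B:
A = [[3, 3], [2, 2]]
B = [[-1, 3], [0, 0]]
[[-3, 9], [-2, 6]]

Matrix multiplication:
C[0][0] = 3×-1 + 3×0 = -3
C[0][1] = 3×3 + 3×0 = 9
C[1][0] = 2×-1 + 2×0 = -2
C[1][1] = 2×3 + 2×0 = 6
Result: [[-3, 9], [-2, 6]]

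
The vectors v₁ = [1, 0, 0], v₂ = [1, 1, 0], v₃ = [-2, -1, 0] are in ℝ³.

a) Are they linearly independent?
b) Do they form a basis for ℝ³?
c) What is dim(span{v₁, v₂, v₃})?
Not independent, not a basis, dim(span) = 2

Check whether v₃ can be written as a linear combination of v₁ and v₂.
v₃ = (-1)·v₁ + (-1)·v₂ = [-2, -1, 0], so the three vectors are linearly dependent.
Thus they do not form a basis for ℝ³, and dim(span{v₁, v₂, v₃}) = 2 (spanned by v₁ and v₂).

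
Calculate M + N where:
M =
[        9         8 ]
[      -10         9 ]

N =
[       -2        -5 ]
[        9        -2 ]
M + N =
[        7         3 ]
[       -1         7 ]

Matrix addition is elementwise: (M+N)[i][j] = M[i][j] + N[i][j].
  (M+N)[0][0] = (9) + (-2) = 7
  (M+N)[0][1] = (8) + (-5) = 3
  (M+N)[1][0] = (-10) + (9) = -1
  (M+N)[1][1] = (9) + (-2) = 7
M + N =
[        7         3 ]
[       -1         7 ]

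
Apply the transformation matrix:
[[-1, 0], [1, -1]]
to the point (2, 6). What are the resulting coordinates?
(-2, -4)

Matrix multiplication:
[[-1, 0], [1, -1]] × [2, 6]ᵀ
= [-1×2 + 0×6, 1×2 + -1×6]ᵀ
= [-2.0000, -4.0000]ᵀ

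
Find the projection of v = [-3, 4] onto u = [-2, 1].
[-4, 2]

The projection of v onto u is proj_u(v) = ((v·u) / (u·u)) · u.
v·u = (-3)*(-2) + (4)*(1) = 10.
u·u = (-2)*(-2) + (1)*(1) = 5.
coefficient = 10 / 5 = 2.
proj_u(v) = 2 · [-2, 1] = [-4, 2].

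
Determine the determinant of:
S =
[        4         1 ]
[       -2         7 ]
det(S) = 30

For a 2×2 matrix [[a, b], [c, d]], det = a*d - b*c.
det(S) = (4)*(7) - (1)*(-2) = 28 + 2 = 30.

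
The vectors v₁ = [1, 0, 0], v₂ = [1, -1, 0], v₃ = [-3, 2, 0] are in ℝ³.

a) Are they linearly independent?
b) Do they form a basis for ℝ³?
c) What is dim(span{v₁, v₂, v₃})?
Not independent, not a basis, dim(span) = 2

Check whether v₃ can be written as a linear combination of v₁ and v₂.
v₃ = (-1)·v₁ + (-2)·v₂ = [-3, 2, 0], so the three vectors are linearly dependent.
Thus they do not form a basis for ℝ³, and dim(span{v₁, v₂, v₃}) = 2 (spanned by v₁ and v₂).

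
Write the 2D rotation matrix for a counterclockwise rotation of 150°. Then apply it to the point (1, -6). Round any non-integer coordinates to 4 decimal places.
R = [[-√3/2, -1/2], [1/2, -√3/2]]; R·(1, -6) = (2.1340, 5.6962)

Rotation matrix formula: R(θ) = [[cos θ, -sin θ], [sin θ, cos θ]]
For θ = 150°:
cos(150°) = -√3/2
sin(150°) = 1/2
R = [[-√3/2, -1/2], [1/2, -√3/2]]
Apply to (1, -6): [-√3/2·1 + (-1/2)·-6, 1/2·1 + -√3/2·-6] = (2.1340, 5.6962)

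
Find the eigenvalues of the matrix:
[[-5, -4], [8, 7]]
λ = -1 and λ = 3

Characteristic equation: det(A - λI) = 0
λ² - (trace)λ + (det) = 0
λ² - (2)λ + (-3) = 0
λ² - 2λ - 3 = 0
Solving: λ = -1, 3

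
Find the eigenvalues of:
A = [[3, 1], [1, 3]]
λ = 2, 4

Solve det(A - λI) = 0. For a 2×2 matrix this is λ² - (trace)λ + det = 0.
trace(A) = 3 + 3 = 6.
det(A) = (3)*(3) - (1)*(1) = 9 - 1 = 8.
Characteristic equation: λ² - (6)λ + (8) = 0.
Discriminant: (6)² - 4*(8) = 36 - 32 = 4.
Roots: λ = (6 ± √4) / 2 = 2, 4.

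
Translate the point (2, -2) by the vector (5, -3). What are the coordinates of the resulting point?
(7, -5)

Translation by (5, -3):
x' = 2 + 5 = 7
y' = -2 + -3 = -5
Homogeneous matrix: [[1, 0, 5], [0, 1, -3], [0, 0, 1]]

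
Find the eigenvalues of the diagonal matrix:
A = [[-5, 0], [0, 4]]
λ₁ = -5, λ₂ = 4

The characteristic polynomial of A is det(A - λI) = (-5 - λ)(4 - λ) = 0.
The roots are λ = -5 and λ = 4, so the eigenvalues are the diagonal entries.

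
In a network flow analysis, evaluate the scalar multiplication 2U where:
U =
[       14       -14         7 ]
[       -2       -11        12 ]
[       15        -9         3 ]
2U =
[       28       -28        14 ]
[       -4       -22        24 ]
[       30       -18         6 ]

Scalar multiplication is elementwise: (2U)[i][j] = 2 * U[i][j].
  (2U)[0][0] = 2 * (14) = 28
  (2U)[0][1] = 2 * (-14) = -28
  (2U)[0][2] = 2 * (7) = 14
  (2U)[1][0] = 2 * (-2) = -4
  (2U)[1][1] = 2 * (-11) = -22
  (2U)[1][2] = 2 * (12) = 24
  (2U)[2][0] = 2 * (15) = 30
  (2U)[2][1] = 2 * (-9) = -18
  (2U)[2][2] = 2 * (3) = 6
2U =
[       28       -28        14 ]
[       -4       -22        24 ]
[       30       -18         6 ]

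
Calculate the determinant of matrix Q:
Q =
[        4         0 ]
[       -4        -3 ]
det(Q) = -12

For a 2×2 matrix [[a, b], [c, d]], det = a*d - b*c.
det(Q) = (4)*(-3) - (0)*(-4) = -12 - 0 = -12.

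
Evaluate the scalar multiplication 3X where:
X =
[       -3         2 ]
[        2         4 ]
3X =
[       -9         6 ]
[        6        12 ]

Scalar multiplication is elementwise: (3X)[i][j] = 3 * X[i][j].
  (3X)[0][0] = 3 * (-3) = -9
  (3X)[0][1] = 3 * (2) = 6
  (3X)[1][0] = 3 * (2) = 6
  (3X)[1][1] = 3 * (4) = 12
3X =
[       -9         6 ]
[        6        12 ]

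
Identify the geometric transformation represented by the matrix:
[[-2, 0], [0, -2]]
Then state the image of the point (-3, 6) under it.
uniform scaling by factor -2; image of (-3, 6) is (6, -12)

This is a diagonal matrix with equal entries -2, so it scales both axes by the same factor -2.
The matrix [[-2, 0], [0, -2]] represents: uniform scaling by factor -2.
Applying it to (-3, 6): [-2·-3 + 0·6, 0·-3 + -2·6] = (6, -12).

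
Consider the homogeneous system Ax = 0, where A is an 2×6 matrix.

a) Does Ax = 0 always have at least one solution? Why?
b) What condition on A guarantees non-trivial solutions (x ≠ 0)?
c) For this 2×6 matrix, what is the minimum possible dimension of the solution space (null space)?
a) Yes, x = 0 is always a solution. b) When A has linearly dependent columns (rank < n). c) Minimum nullity = 4.

a) x = 0 satisfies A·0 = 0, so the zero vector is always a solution.
b) Non-trivial solutions exist iff the columns of A are linearly dependent, equivalently rank(A) < n (the number of columns).
c) By rank-nullity, rank(A) + nullity(A) = n = 6. Since A has only 2 rows, rank(A) ≤ 2, so nullity(A) ≥ 6 - 2 = 4.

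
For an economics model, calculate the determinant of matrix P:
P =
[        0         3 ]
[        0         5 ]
det(P) = 0

For a 2×2 matrix [[a, b], [c, d]], det = a*d - b*c.
det(P) = (0)*(5) - (3)*(0) = 0 - 0 = 0.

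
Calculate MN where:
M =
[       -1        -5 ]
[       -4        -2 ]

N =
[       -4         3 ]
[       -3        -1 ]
MN =
[       19         2 ]
[       22       -10 ]

Matrix multiplication: (MN)[i][j] = sum over k of M[i][k] * N[k][j].
  (MN)[0][0] = (-1)*(-4) + (-5)*(-3) = 19
  (MN)[0][1] = (-1)*(3) + (-5)*(-1) = 2
  (MN)[1][0] = (-4)*(-4) + (-2)*(-3) = 22
  (MN)[1][1] = (-4)*(3) + (-2)*(-1) = -10
MN =
[       19         2 ]
[       22       -10 ]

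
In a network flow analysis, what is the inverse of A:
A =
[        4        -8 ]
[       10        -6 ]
det(A) = 56
A⁻¹ =
[    -3/28       1/7 ]
[    -5/28      1/14 ]

For a 2×2 matrix A = [[a, b], [c, d]] with det(A) ≠ 0, A⁻¹ = (1/det(A)) * [[d, -b], [-c, a]].
det(A) = (4)*(-6) - (-8)*(10) = -24 + 80 = 56.
A⁻¹ = (1/56) * [[-6, 8], [-10, 4]].
Dividing each entry by 56 and reducing:
A⁻¹ =
[    -3/28       1/7 ]
[    -5/28      1/14 ]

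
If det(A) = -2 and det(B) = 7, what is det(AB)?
-14

Use the multiplicative property of determinants: det(AB) = det(A)*det(B).
det(AB) = (-2)*(7) = -14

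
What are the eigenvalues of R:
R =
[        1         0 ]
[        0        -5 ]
λ = -5, 1

Solve det(R - λI) = 0. For a 2×2 matrix the characteristic equation is λ² - (trace)λ + det = 0.
trace(R) = a + d = 1 - 5 = -4.
det(R) = a*d - b*c = (1)*(-5) - (0)*(0) = -5 - 0 = -5.
Characteristic equation: λ² - (-4)λ + (-5) = 0.
Discriminant = (-4)² - 4*(-5) = 16 + 20 = 36.
λ = (-4 ± √36) / 2 = (-4 ± 6) / 2 = -5, 1.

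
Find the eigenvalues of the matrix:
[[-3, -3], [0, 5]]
λ = -3 and λ = 5

Characteristic equation: det(A - λI) = 0
λ² - (trace)λ + (det) = 0
λ² - (2)λ + (-15) = 0
λ² - 2λ - 15 = 0
Solving: λ = -3, 5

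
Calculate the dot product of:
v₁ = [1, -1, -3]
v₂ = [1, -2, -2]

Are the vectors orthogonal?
9, No

The dot product is the sum of products of corresponding components.
v₁·v₂ = (1)*(1) + (-1)*(-2) + (-3)*(-2) = 1 + 2 + 6 = 9.
Two vectors are orthogonal iff their dot product is 0; here the dot product is 9, so the vectors are not orthogonal.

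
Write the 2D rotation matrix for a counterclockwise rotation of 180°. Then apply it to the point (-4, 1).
R = [[-1, 0], [0, -1]]; R·(-4, 1) = (4, -1)

Rotation matrix formula: R(θ) = [[cos θ, -sin θ], [sin θ, cos θ]]
For θ = 180°:
cos(180°) = -1
sin(180°) = 0
R = [[-1, 0], [0, -1]]
Apply to (-4, 1): [-1·-4 + (0)·1, 0·-4 + -1·1] = (4, -1)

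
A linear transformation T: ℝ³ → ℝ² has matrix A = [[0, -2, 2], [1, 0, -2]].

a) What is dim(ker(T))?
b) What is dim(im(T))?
dim(ker) = 1, dim(im) = 2

The two rows are not scalar multiples of one another (no single k satisfies row 2 = k × row 1), so they are linearly independent.
Thus rank(A) = 2.
dim(im(T)) = rank(A) = 2.
By the rank-nullity theorem applied to T: ℝ³ → ℝ², rank(A) + nullity(A) = 3 (the domain dimension), so dim(ker(T)) = 3 - 2 = 1.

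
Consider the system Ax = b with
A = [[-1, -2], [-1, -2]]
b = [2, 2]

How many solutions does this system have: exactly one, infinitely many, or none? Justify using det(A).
Infinitely many solutions

det(A) = (-1)*(-2) - (-2)*(-1) = 0, so A is singular (column 2 is 2 times column 1).
b = [2, 2] = -2 * column 1 of A, so b lies in the column space of A.
A singular matrix whose right-hand side is in its column space gives a 1-parameter family of solutions — infinitely many.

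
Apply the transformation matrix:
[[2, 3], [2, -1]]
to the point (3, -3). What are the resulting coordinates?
(-3, 9)

Matrix multiplication:
[[2, 3], [2, -1]] × [3, -3]ᵀ
= [2×3 + 3×-3, 2×3 + -1×-3]ᵀ
= [-3.0000, 9.0000]ᵀ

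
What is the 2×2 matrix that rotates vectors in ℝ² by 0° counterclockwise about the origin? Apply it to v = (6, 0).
R = [[1, 0], [0, 1]]; R·v = (6, 0)

A counterclockwise rotation by angle θ in ℝ² has matrix R(θ) = [[cos θ, -sin θ], [sin θ, cos θ]].
For θ = 0°: cos θ = 1, sin θ = 0.
R(0°) = [[1, 0], [0, 1]].
R·v = [1·6 + (0)·0, 0·6 + 1·0] = (6, 0).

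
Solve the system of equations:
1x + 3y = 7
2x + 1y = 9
x = 4, y = 1

Use elimination (row reduction):
Equation 1: 1x + 3y = 7.
Equation 2: 2x + 1y = 9.
Multiply Eq1 by 2 and Eq2 by 1: 2x + 6y = 14;  2x + 1y = 9.
Subtract: (-5)y = -5, so y = 1.
Back-substitute into Eq1: 1x + 3*(1) = 7, so x = 4.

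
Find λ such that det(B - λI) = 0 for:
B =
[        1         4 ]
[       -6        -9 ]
λ = -5, -3

Solve det(B - λI) = 0. For a 2×2 matrix the characteristic equation is λ² - (trace)λ + det = 0.
trace(B) = a + d = 1 - 9 = -8.
det(B) = a*d - b*c = (1)*(-9) - (4)*(-6) = -9 + 24 = 15.
Characteristic equation: λ² - (-8)λ + (15) = 0.
Discriminant = (-8)² - 4*(15) = 64 - 60 = 4.
λ = (-8 ± √4) / 2 = (-8 ± 2) / 2 = -5, -3.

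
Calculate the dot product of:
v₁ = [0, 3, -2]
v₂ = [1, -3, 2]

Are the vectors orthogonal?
-13, No

The dot product is the sum of products of corresponding components.
v₁·v₂ = (0)*(1) + (3)*(-3) + (-2)*(2) = 0 - 9 - 4 = -13.
Two vectors are orthogonal iff their dot product is 0; here the dot product is -13, so the vectors are not orthogonal.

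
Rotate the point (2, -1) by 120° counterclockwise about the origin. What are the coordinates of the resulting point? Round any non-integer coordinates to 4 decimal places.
(-0.1340, 2.2321)

Rotation matrix R(θ) = [[cos θ, -sin θ], [sin θ, cos θ]]; for θ = 120°:
R = [[-1/2, -√3/2], [√3/2, -1/2]]
Result: R × [2, -1]ᵀ = [-1/2·2 + (-√3/2)·-1, √3/2·2 + (-1/2)·-1]ᵀ = (-0.1340, 2.2321)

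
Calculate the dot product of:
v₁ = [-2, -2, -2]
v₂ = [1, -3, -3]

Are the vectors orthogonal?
10, No

The dot product is the sum of products of corresponding components.
v₁·v₂ = (-2)*(1) + (-2)*(-3) + (-2)*(-3) = -2 + 6 + 6 = 10.
Two vectors are orthogonal iff their dot product is 0; here the dot product is 10, so the vectors are not orthogonal.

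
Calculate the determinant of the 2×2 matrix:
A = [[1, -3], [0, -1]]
-1

For A = [[a, b], [c, d]], det(A) = a*d - b*c.
det(A) = (1)*(-1) - (-3)*(0) = -1 - 0 = -1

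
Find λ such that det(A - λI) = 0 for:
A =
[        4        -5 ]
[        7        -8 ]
λ = -3, -1

Solve det(A - λI) = 0. For a 2×2 matrix the characteristic equation is λ² - (trace)λ + det = 0.
trace(A) = a + d = 4 - 8 = -4.
det(A) = a*d - b*c = (4)*(-8) - (-5)*(7) = -32 + 35 = 3.
Characteristic equation: λ² - (-4)λ + (3) = 0.
Discriminant = (-4)² - 4*(3) = 16 - 12 = 4.
λ = (-4 ± √4) / 2 = (-4 ± 2) / 2 = -3, -1.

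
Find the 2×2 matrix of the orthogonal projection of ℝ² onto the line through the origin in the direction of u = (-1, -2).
[[1/5, 2/5], [2/5, 4/5]]

The orthogonal projection onto the line spanned by a nonzero vector u = (a, b) has matrix P = (u uᵀ) / (uᵀ u) = (1/(a² + b²)) · [[a², ab], [ab, b²]].
Here u = (-1, -2), so a² + b² = 1 + 4 = 5.
P = (1/5) · [[1, 2], [2, 4]] = [[1/5, 2/5], [2/5, 4/5]].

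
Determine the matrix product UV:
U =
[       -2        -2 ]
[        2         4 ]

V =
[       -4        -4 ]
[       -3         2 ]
UV =
[       14         4 ]
[      -20         0 ]

Matrix multiplication: (UV)[i][j] = sum over k of U[i][k] * V[k][j].
  (UV)[0][0] = (-2)*(-4) + (-2)*(-3) = 14
  (UV)[0][1] = (-2)*(-4) + (-2)*(2) = 4
  (UV)[1][0] = (2)*(-4) + (4)*(-3) = -20
  (UV)[1][1] = (2)*(-4) + (4)*(2) = 0
UV =
[       14         4 ]
[      -20         0 ]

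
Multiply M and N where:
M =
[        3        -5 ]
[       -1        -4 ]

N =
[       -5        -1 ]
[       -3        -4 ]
MN =
[        0        17 ]
[       17        17 ]

Matrix multiplication: (MN)[i][j] = sum over k of M[i][k] * N[k][j].
  (MN)[0][0] = (3)*(-5) + (-5)*(-3) = 0
  (MN)[0][1] = (3)*(-1) + (-5)*(-4) = 17
  (MN)[1][0] = (-1)*(-5) + (-4)*(-3) = 17
  (MN)[1][1] = (-1)*(-1) + (-4)*(-4) = 17
MN =
[        0        17 ]
[       17        17 ]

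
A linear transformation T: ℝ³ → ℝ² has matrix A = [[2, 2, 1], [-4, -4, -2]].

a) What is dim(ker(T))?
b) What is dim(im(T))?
dim(ker) = 2, dim(im) = 1

Observe that row 2 = -2 × row 1 (so the rows are linearly dependent).
Thus rank(A) = 1 (only one linearly independent row).
dim(im(T)) = rank(A) = 1.
By the rank-nullity theorem applied to T: ℝ³ → ℝ², rank(A) + nullity(A) = 3 (the domain dimension), so dim(ker(T)) = 3 - 1 = 2.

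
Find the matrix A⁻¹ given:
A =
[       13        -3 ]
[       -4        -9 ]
det(A) = -129
A⁻¹ =
[     3/43     -1/43 ]
[   -4/129   -13/129 ]

For a 2×2 matrix A = [[a, b], [c, d]] with det(A) ≠ 0, A⁻¹ = (1/det(A)) * [[d, -b], [-c, a]].
det(A) = (13)*(-9) - (-3)*(-4) = -117 - 12 = -129.
A⁻¹ = (1/-129) * [[-9, 3], [4, 13]].
Dividing each entry by -129 and reducing:
A⁻¹ =
[     3/43     -1/43 ]
[   -4/129   -13/129 ]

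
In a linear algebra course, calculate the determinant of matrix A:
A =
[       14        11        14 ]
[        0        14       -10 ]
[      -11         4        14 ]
det(A) = 6670

Expand along row 0 (cofactor expansion): det(A) = a*(e*i - f*h) - b*(d*i - f*g) + c*(d*h - e*g), where the 3×3 is [[a, b, c], [d, e, f], [g, h, i]].
Minor M_00 = (14)*(14) - (-10)*(4) = 196 + 40 = 236.
Minor M_01 = (0)*(14) - (-10)*(-11) = 0 - 110 = -110.
Minor M_02 = (0)*(4) - (14)*(-11) = 0 + 154 = 154.
det(A) = (14)*(236) - (11)*(-110) + (14)*(154) = 3304 + 1210 + 2156 = 6670.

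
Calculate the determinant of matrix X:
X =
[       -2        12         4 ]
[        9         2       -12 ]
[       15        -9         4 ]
det(X) = -2836

Expand along row 0 (cofactor expansion): det(X) = a*(e*i - f*h) - b*(d*i - f*g) + c*(d*h - e*g), where the 3×3 is [[a, b, c], [d, e, f], [g, h, i]].
Minor M_00 = (2)*(4) - (-12)*(-9) = 8 - 108 = -100.
Minor M_01 = (9)*(4) - (-12)*(15) = 36 + 180 = 216.
Minor M_02 = (9)*(-9) - (2)*(15) = -81 - 30 = -111.
det(X) = (-2)*(-100) - (12)*(216) + (4)*(-111) = 200 - 2592 - 444 = -2836.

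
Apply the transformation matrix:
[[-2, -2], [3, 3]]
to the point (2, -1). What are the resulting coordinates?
(-2, 3)

Matrix multiplication:
[[-2, -2], [3, 3]] × [2, -1]ᵀ
= [-2×2 + -2×-1, 3×2 + 3×-1]ᵀ
= [-2.0000, 3.0000]ᵀ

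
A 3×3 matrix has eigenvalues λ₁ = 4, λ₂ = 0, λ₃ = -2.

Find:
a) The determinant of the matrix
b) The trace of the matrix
det = 0, trace = 2

Two standard eigenvalue identities:
- det(A) equals the product of the eigenvalues (counted with multiplicity).
- trace(A) equals the sum of the eigenvalues.
det(A) = (4)*(0)*(-2) = 0.
trace(A) = 4 + 0 - 2 = 2.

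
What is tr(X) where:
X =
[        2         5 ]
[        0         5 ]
tr(X) = 2 + 5 = 7

The trace of a square matrix is the sum of its diagonal entries.
Diagonal entries of X: X[0][0] = 2, X[1][1] = 5.
tr(X) = 2 + 5 = 7.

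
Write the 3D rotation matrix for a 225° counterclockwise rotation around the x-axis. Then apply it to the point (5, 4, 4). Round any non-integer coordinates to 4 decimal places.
R = [[1, 0, 0], [0, -√2/2, √2/2], [0, -√2/2, -√2/2]]; R·(5, 4, 4) = (5.0000, 0.0000, -5.6569)

Rotation matrix for 225° around x-axis:
cos(225°) = -√2/2, sin(225°) = -√2/2
R = [[1, 0, 0], [0, -√2/2, √2/2], [0, -√2/2, -√2/2]]
Apply to (5, 4, 4): R·[5, 4, 4]ᵀ = (5.0000, 0.0000, -5.6569)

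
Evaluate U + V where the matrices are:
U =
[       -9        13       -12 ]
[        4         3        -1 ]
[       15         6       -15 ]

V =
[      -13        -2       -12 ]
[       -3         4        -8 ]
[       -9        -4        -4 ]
U + V =
[      -22        11       -24 ]
[        1         7        -9 ]
[        6         2       -19 ]

Matrix addition is elementwise: (U+V)[i][j] = U[i][j] + V[i][j].
  (U+V)[0][0] = (-9) + (-13) = -22
  (U+V)[0][1] = (13) + (-2) = 11
  (U+V)[0][2] = (-12) + (-12) = -24
  (U+V)[1][0] = (4) + (-3) = 1
  (U+V)[1][1] = (3) + (4) = 7
  (U+V)[1][2] = (-1) + (-8) = -9
  (U+V)[2][0] = (15) + (-9) = 6
  (U+V)[2][1] = (6) + (-4) = 2
  (U+V)[2][2] = (-15) + (-4) = -19
U + V =
[      -22        11       -24 ]
[        1         7        -9 ]
[        6         2       -19 ]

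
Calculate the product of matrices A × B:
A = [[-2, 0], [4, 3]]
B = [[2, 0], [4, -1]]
[[-4, 0], [20, -3]]

Matrix multiplication:
C[0][0] = -2×2 + 0×4 = -4
C[0][1] = -2×0 + 0×-1 = 0
C[1][0] = 4×2 + 3×4 = 20
C[1][1] = 4×0 + 3×-1 = -3
Result: [[-4, 0], [20, -3]]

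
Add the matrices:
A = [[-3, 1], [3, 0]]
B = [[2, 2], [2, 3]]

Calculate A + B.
[[-1, 3], [5, 3]]

Add corresponding elements:
(-3)+(2)=-1
(1)+(2)=3
(3)+(2)=5
(0)+(3)=3
A + B = [[-1, 3], [5, 3]]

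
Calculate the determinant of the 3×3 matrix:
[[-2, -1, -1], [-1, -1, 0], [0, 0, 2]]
2

Expansion along first row:
det = -2·det([[-1,0],[0,2]]) - -1·det([[-1,0],[0,2]]) + -1·det([[-1,-1],[0,0]])
    = -2·(-1·2 - 0·0) - -1·(-1·2 - 0·0) + -1·(-1·0 - -1·0)
    = -2·-2 - -1·-2 + -1·0
    = 4 + -2 + 0 = 2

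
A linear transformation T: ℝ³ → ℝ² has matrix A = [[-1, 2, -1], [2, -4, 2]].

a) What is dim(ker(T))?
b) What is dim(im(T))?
dim(ker) = 2, dim(im) = 1

Observe that row 2 = -2 × row 1 (so the rows are linearly dependent).
Thus rank(A) = 1 (only one linearly independent row).
dim(im(T)) = rank(A) = 1.
By the rank-nullity theorem applied to T: ℝ³ → ℝ², rank(A) + nullity(A) = 3 (the domain dimension), so dim(ker(T)) = 3 - 1 = 2.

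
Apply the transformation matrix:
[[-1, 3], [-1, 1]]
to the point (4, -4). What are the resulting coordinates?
(-16, -8)

Matrix multiplication:
[[-1, 3], [-1, 1]] × [4, -4]ᵀ
= [-1×4 + 3×-4, -1×4 + 1×-4]ᵀ
= [-16.0000, -8.0000]ᵀ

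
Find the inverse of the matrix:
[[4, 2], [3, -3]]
[[1/6, 1/9], [1/6, -2/9]]

For [[a,b],[c,d]], inverse = (1/det)·[[d,-b],[-c,a]]
det = 4·-3 - 2·3 = -18
Inverse = (1/-18)·[[-3, -2], [-3, 4]]
        = [[1/6, 1/9], [1/6, -2/9]]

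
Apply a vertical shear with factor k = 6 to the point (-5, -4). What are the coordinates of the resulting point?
(-5, -34)

Shear matrix for vertical shear with factor k = 6:
[[1, 0], [6, 1]]
Result: (-5, -4) → (-5, -34)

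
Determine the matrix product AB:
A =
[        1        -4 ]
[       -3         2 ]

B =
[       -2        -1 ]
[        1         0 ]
AB =
[       -6        -1 ]
[        8         3 ]

Matrix multiplication: (AB)[i][j] = sum over k of A[i][k] * B[k][j].
  (AB)[0][0] = (1)*(-2) + (-4)*(1) = -6
  (AB)[0][1] = (1)*(-1) + (-4)*(0) = -1
  (AB)[1][0] = (-3)*(-2) + (2)*(1) = 8
  (AB)[1][1] = (-3)*(-1) + (2)*(0) = 3
AB =
[       -6        -1 ]
[        8         3 ]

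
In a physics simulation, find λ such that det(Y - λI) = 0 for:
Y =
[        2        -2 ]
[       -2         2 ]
λ = 0, 4

Solve det(Y - λI) = 0. For a 2×2 matrix the characteristic equation is λ² - (trace)λ + det = 0.
trace(Y) = a + d = 2 + 2 = 4.
det(Y) = a*d - b*c = (2)*(2) - (-2)*(-2) = 4 - 4 = 0.
Characteristic equation: λ² - (4)λ + (0) = 0.
Discriminant = (4)² - 4*(0) = 16 - 0 = 16.
λ = (4 ± √16) / 2 = (4 ± 4) / 2 = 0, 4.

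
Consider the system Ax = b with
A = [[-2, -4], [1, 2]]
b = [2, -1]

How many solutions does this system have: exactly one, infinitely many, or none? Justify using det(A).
Infinitely many solutions

det(A) = (-2)*(2) - (-4)*(1) = 0, so A is singular (column 2 is 2 times column 1).
b = [2, -1] = -1 * column 1 of A, so b lies in the column space of A.
A singular matrix whose right-hand side is in its column space gives a 1-parameter family of solutions — infinitely many.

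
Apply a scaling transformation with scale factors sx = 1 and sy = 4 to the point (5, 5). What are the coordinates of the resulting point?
(5, 20)

Scaling matrix:
[[1, 0], [0, 4]]
Result: (5 × 1, 5 × 4) = (5, 20)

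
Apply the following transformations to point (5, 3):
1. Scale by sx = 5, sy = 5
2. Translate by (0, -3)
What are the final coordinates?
(25, 12)

Step 1: Scale (5, 3) by (sx, sy) = (5, 5) → (25, 15)
Step 2: Translate by (0, -3) → (25, 12)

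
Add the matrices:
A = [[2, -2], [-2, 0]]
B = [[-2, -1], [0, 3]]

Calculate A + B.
[[0, -3], [-2, 3]]

Add corresponding elements:
(2)+(-2)=0
(-2)+(-1)=-3
(-2)+(0)=-2
(0)+(3)=3
A + B = [[0, -3], [-2, 3]]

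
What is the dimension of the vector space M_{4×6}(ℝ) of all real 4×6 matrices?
Dimension = 24

A real 4×6 matrix is determined by its 4·6 = 24 independent entries.
A standard basis is {E_ij : 1 ≤ i ≤ 4, 1 ≤ j ≤ 6}, where E_ij has a 1 in position (i, j) and 0 elsewhere — there are 24 such matrices, and they are linearly independent and span M_{4×6}(ℝ).
Therefore dim(M_{4×6}(ℝ)) = 24.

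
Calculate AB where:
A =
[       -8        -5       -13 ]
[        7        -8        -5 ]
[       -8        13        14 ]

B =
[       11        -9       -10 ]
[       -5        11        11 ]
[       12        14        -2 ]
AB =
[     -219      -165        51 ]
[       57      -221      -148 ]
[       15       411       195 ]

Matrix multiplication: (AB)[i][j] = sum over k of A[i][k] * B[k][j].
  (AB)[0][0] = (-8)*(11) + (-5)*(-5) + (-13)*(12) = -219
  (AB)[0][1] = (-8)*(-9) + (-5)*(11) + (-13)*(14) = -165
  (AB)[0][2] = (-8)*(-10) + (-5)*(11) + (-13)*(-2) = 51
  (AB)[1][0] = (7)*(11) + (-8)*(-5) + (-5)*(12) = 57
  (AB)[1][1] = (7)*(-9) + (-8)*(11) + (-5)*(14) = -221
  (AB)[1][2] = (7)*(-10) + (-8)*(11) + (-5)*(-2) = -148
  (AB)[2][0] = (-8)*(11) + (13)*(-5) + (14)*(12) = 15
  (AB)[2][1] = (-8)*(-9) + (13)*(11) + (14)*(14) = 411
  (AB)[2][2] = (-8)*(-10) + (13)*(11) + (14)*(-2) = 195
AB =
[     -219      -165        51 ]
[       57      -221      -148 ]
[       15       411       195 ]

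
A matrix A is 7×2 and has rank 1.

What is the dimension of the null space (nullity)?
1

The rank-nullity theorem for an m×n matrix states:
rank(A) + nullity(A) = n (the number of columns).
Here n = 2 and rank(A) = 1, so nullity(A) = 2 - 1 = 1.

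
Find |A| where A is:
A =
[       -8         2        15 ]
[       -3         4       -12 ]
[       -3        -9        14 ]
det(A) = 1157

Expand along row 0 (cofactor expansion): det(A) = a*(e*i - f*h) - b*(d*i - f*g) + c*(d*h - e*g), where the 3×3 is [[a, b, c], [d, e, f], [g, h, i]].
Minor M_00 = (4)*(14) - (-12)*(-9) = 56 - 108 = -52.
Minor M_01 = (-3)*(14) - (-12)*(-3) = -42 - 36 = -78.
Minor M_02 = (-3)*(-9) - (4)*(-3) = 27 + 12 = 39.
det(A) = (-8)*(-52) - (2)*(-78) + (15)*(39) = 416 + 156 + 585 = 1157.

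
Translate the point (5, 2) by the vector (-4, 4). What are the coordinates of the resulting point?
(1, 6)

Translation by (-4, 4):
x' = 5 + -4 = 1
y' = 2 + 4 = 6
Homogeneous matrix: [[1, 0, -4], [0, 1, 4], [0, 0, 1]]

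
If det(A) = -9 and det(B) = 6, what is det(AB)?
-54

Use the multiplicative property of determinants: det(AB) = det(A)*det(B).
det(AB) = (-9)*(6) = -54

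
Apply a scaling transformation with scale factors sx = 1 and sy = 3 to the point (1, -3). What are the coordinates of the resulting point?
(1, -9)

Scaling matrix:
[[1, 0], [0, 3]]
Result: (1 × 1, -3 × 3) = (1, -9)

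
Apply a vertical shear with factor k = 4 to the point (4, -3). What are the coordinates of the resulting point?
(4, 13)

Shear matrix for vertical shear with factor k = 4:
[[1, 0], [4, 1]]
Result: (4, -3) → (4, 13)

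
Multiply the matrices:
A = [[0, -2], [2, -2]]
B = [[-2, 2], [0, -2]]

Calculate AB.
[[0, 4], [-4, 8]]

Each entry (i,j) of AB = sum over k of A[i][k]*B[k][j].
(AB)[0][0] = (0)*(-2) + (-2)*(0) = 0
(AB)[0][1] = (0)*(2) + (-2)*(-2) = 4
(AB)[1][0] = (2)*(-2) + (-2)*(0) = -4
(AB)[1][1] = (2)*(2) + (-2)*(-2) = 8
AB = [[0, 4], [-4, 8]]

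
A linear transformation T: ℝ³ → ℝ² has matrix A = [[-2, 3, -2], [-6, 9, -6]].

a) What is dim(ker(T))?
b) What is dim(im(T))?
dim(ker) = 2, dim(im) = 1

Observe that row 2 = 3 × row 1 (so the rows are linearly dependent).
Thus rank(A) = 1 (only one linearly independent row).
dim(im(T)) = rank(A) = 1.
By the rank-nullity theorem applied to T: ℝ³ → ℝ², rank(A) + nullity(A) = 3 (the domain dimension), so dim(ker(T)) = 3 - 1 = 2.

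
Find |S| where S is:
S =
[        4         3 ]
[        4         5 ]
det(S) = 8

For a 2×2 matrix [[a, b], [c, d]], det = a*d - b*c.
det(S) = (4)*(5) - (3)*(4) = 20 - 12 = 8.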